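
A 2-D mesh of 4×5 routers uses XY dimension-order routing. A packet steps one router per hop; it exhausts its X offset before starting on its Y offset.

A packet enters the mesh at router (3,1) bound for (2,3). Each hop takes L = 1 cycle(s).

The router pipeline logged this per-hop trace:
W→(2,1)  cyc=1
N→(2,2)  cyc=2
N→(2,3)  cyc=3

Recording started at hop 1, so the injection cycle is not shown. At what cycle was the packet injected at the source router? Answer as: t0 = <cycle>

t0 = 0

cyc[1] = 1 and cyc[k] = t0 + k·L for every k.
Therefore t0 = 1 − L = 0.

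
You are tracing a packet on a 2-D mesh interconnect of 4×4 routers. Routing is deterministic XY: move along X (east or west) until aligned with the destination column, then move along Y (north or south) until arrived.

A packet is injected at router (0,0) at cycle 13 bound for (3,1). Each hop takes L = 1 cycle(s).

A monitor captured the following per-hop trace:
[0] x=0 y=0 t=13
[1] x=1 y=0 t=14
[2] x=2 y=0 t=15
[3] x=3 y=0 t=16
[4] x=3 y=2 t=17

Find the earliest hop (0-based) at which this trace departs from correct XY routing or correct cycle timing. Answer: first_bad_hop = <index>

hop 1: step (+1,+0), +1 cyc — ok
hop 2: step (+1,+0), +1 cyc — ok
hop 3: step (+1,+0), +1 cyc — ok
hop 4: step (+0,+2), +1 cyc — BAD: non-unit step

first_bad_hop = 4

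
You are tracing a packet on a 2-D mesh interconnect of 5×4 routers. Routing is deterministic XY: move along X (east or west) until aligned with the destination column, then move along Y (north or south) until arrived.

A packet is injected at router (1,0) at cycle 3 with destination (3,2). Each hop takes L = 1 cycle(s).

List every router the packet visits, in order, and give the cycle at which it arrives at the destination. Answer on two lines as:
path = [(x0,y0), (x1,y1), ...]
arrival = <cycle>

path = [(1,0), (2,0), (3,0), (3,1), (3,2)]
arrival = 7

[0] x=1 y=0 t=3
[1] x=2 y=0 t=4 →E
[2] x=3 y=0 t=5 →E
[3] x=3 y=1 t=6 →N
[4] x=3 y=2 t=7 →N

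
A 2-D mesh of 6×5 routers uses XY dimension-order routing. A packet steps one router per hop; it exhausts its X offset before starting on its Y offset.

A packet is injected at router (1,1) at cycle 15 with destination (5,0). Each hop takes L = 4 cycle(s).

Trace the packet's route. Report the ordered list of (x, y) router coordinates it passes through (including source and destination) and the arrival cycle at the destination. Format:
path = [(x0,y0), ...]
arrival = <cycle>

path = [(1,1), (2,1), (3,1), (4,1), (5,1), (5,0)]
arrival = 35

#0 — 1,1 | c15
#1 — 2,1 | c19 | E
#2 — 3,1 | c23 | E
#3 — 4,1 | c27 | E
#4 — 5,1 | c31 | E
#5 — 5,0 | c35 | S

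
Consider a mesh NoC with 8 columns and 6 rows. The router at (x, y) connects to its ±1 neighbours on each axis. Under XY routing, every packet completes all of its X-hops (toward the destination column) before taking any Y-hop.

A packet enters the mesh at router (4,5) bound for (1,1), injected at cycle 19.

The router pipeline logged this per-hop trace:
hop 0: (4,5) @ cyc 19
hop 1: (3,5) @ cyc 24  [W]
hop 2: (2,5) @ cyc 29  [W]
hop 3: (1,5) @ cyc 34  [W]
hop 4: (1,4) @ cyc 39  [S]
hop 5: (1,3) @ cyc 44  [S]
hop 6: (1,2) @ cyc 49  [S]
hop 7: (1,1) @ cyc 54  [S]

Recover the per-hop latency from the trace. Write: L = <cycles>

cyc[1] − cyc[0] = 24 − 19 = 5.
That increment is L by definition: L = 5.

L = 5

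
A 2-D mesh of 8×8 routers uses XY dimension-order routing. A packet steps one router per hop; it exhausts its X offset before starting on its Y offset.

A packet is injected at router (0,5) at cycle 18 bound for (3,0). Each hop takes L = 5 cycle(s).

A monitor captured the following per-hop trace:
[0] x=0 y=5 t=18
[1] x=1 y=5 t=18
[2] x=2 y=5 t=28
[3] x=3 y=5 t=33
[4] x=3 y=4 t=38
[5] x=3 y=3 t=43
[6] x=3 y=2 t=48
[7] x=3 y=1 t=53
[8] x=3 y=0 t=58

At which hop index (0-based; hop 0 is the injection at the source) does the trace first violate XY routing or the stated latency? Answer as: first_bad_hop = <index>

first_bad_hop = 1

  1: Δx=+1 Δy=+0 Δt=0 [BAD: Δcyc=0≠L]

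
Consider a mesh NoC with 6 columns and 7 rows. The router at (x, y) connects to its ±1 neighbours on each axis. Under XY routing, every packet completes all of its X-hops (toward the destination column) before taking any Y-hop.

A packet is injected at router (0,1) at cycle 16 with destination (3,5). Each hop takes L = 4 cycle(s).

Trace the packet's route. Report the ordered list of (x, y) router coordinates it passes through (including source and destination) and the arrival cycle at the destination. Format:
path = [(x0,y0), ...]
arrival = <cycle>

#0 — 0,1 | c16
#1 — 1,1 | c20 | E
#2 — 2,1 | c24 | E
#3 — 3,1 | c28 | E
#4 — 3,2 | c32 | N
#5 — 3,3 | c36 | N
#6 — 3,4 | c40 | N
#7 — 3,5 | c44 | N

path = [(0,1), (1,1), (2,1), (3,1), (3,2), (3,3), (3,4), (3,5)]
arrival = 44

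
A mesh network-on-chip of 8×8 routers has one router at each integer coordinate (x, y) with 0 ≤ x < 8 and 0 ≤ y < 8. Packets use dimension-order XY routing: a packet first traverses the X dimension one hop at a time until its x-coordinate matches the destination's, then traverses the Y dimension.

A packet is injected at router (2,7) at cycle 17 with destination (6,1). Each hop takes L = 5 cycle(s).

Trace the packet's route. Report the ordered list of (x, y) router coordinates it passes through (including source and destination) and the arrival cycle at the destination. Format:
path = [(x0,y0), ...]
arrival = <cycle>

path = [(2,7), (3,7), (4,7), (5,7), (6,7), (6,6), (6,5), (6,4), (6,3), (6,2), (6,1)]
arrival = 67

#0 — 2,7 | c17
#1 — 3,7 | c22 | E
#2 — 4,7 | c27 | E
#3 — 5,7 | c32 | E
#4 — 6,7 | c37 | E
#5 — 6,6 | c42 | S
#6 — 6,5 | c47 | S
#7 — 6,4 | c52 | S
#8 — 6,3 | c57 | S
#9 — 6,2 | c62 | S
#10 — 6,1 | c67 | S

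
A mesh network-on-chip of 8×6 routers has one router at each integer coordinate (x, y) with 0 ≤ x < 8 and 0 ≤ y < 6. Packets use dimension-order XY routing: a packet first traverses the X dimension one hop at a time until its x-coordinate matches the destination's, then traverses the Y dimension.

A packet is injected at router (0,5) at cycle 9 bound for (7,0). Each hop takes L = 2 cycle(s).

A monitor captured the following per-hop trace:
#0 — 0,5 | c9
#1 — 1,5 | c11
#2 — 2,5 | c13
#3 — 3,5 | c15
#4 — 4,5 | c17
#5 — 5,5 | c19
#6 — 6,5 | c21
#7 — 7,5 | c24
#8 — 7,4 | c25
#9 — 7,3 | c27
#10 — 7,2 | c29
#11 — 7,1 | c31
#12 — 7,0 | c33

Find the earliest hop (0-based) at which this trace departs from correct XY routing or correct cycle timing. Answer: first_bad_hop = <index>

first_bad_hop = 7

  1: Δx=+1 Δy=+0 Δt=2 [ok]
  2: Δx=+1 Δy=+0 Δt=2 [ok]
  3: Δx=+1 Δy=+0 Δt=2 [ok]
  4: Δx=+1 Δy=+0 Δt=2 [ok]
  5: Δx=+1 Δy=+0 Δt=2 [ok]
  6: Δx=+1 Δy=+0 Δt=2 [ok]
  7: Δx=+1 Δy=+0 Δt=3 [BAD: Δcyc=3≠L]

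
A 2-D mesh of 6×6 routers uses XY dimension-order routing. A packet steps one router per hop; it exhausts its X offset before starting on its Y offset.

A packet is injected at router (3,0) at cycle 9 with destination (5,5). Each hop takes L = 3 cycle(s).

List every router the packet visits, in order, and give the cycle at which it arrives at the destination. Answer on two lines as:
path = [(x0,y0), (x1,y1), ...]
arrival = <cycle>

  0. router=(3,0) cycle=9 (inject)
  1. router=(4,0) cycle=12 dir=E
  2. router=(5,0) cycle=15 dir=E
  3. router=(5,1) cycle=18 dir=N
  4. router=(5,2) cycle=21 dir=N
  5. router=(5,3) cycle=24 dir=N
  6. router=(5,4) cycle=27 dir=N
  7. router=(5,5) cycle=30 dir=N

path = [(3,0), (4,0), (5,0), (5,1), (5,2), (5,3), (5,4), (5,5)]
arrival = 30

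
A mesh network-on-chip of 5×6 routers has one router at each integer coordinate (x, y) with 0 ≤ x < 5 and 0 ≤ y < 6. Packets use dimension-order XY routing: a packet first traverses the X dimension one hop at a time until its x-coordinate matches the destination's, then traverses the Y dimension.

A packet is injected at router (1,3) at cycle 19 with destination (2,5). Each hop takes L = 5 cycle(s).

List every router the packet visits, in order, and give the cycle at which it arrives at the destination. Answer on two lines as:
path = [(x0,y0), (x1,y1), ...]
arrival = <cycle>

path = [(1,3), (2,3), (2,4), (2,5)]
arrival = 34

  0. router=(1,3) cycle=19 (inject)
  1. router=(2,3) cycle=24 dir=E
  2. router=(2,4) cycle=29 dir=N
  3. router=(2,5) cycle=34 dir=N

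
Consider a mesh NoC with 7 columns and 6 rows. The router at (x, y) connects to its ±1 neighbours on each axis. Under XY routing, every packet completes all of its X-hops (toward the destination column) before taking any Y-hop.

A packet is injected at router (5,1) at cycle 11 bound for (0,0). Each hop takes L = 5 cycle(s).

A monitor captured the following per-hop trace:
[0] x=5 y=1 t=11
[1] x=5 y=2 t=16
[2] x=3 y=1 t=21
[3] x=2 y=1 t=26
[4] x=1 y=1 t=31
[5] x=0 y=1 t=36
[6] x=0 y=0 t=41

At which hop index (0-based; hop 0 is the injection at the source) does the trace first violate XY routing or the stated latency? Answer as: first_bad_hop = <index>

check 1→ d=(0,1) cyc+5: BAD: Y-move but x=5≠0

first_bad_hop = 1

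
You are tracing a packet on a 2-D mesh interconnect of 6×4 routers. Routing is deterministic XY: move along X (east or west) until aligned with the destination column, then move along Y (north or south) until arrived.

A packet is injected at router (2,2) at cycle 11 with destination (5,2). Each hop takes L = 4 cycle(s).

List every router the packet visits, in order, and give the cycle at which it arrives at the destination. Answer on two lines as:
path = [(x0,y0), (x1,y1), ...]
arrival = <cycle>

path = [(2,2), (3,2), (4,2), (5,2)]
arrival = 23

t=11: at (2,2)
t=15: at (3,2) after E
t=19: at (4,2) after E
t=23: at (5,2) after E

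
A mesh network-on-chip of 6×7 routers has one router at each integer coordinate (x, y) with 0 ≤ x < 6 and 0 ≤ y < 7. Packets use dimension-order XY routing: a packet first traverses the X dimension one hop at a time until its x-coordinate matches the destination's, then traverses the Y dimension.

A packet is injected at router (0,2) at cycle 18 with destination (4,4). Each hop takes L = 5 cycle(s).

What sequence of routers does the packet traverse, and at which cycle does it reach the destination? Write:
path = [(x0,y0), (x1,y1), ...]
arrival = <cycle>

path = [(0,2), (1,2), (2,2), (3,2), (4,2), (4,3), (4,4)]
arrival = 48

hop 0: (0,2) @ cyc 18
hop 1: (1,2) @ cyc 23  [E]
hop 2: (2,2) @ cyc 28  [E]
hop 3: (3,2) @ cyc 33  [E]
hop 4: (4,2) @ cyc 38  [E]
hop 5: (4,3) @ cyc 43  [N]
hop 6: (4,4) @ cyc 48  [N]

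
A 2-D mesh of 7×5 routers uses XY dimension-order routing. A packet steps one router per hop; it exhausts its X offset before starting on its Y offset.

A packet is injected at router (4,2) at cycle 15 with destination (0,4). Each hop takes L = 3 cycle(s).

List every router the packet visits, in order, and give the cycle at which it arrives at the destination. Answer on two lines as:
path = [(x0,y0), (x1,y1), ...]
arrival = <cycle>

path = [(4,2), (3,2), (2,2), (1,2), (0,2), (0,3), (0,4)]
arrival = 33

#0 — 4,2 | c15
#1 — 3,2 | c18 | W
#2 — 2,2 | c21 | W
#3 — 1,2 | c24 | W
#4 — 0,2 | c27 | W
#5 — 0,3 | c30 | N
#6 — 0,4 | c33 | N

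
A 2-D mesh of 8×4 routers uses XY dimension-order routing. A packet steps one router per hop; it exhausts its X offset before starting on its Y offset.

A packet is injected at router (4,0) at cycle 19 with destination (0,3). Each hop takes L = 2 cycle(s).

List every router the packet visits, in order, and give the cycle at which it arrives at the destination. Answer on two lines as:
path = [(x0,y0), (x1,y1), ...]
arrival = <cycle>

  0. router=(4,0) cycle=19 (inject)
  1. router=(3,0) cycle=21 dir=W
  2. router=(2,0) cycle=23 dir=W
  3. router=(1,0) cycle=25 dir=W
  4. router=(0,0) cycle=27 dir=W
  5. router=(0,1) cycle=29 dir=N
  6. router=(0,2) cycle=31 dir=N
  7. router=(0,3) cycle=33 dir=N

path = [(4,0), (3,0), (2,0), (1,0), (0,0), (0,1), (0,2), (0,3)]
arrival = 33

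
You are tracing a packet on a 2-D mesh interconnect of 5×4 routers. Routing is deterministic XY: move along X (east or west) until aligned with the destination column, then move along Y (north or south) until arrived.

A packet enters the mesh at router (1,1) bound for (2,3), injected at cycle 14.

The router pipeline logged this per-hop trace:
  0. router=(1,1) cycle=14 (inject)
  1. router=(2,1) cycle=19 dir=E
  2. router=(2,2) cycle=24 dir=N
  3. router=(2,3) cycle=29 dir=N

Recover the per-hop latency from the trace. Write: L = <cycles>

L = 5

cyc[1] − cyc[0] = 19 − 14 = 5.
Each hop adds L, hence L = 5.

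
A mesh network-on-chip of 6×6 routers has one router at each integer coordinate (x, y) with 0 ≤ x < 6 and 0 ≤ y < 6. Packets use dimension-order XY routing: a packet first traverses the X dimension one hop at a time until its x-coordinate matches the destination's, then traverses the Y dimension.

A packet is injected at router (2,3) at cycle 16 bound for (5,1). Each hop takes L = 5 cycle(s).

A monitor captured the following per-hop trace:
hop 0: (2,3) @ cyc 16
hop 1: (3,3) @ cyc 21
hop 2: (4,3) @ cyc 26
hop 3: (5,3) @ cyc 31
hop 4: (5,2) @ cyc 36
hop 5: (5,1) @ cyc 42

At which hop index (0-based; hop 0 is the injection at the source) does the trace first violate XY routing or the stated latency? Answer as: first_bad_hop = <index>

first_bad_hop = 5

  1: Δx=+1 Δy=+0 Δt=5 [ok]
  2: Δx=+1 Δy=+0 Δt=5 [ok]
  3: Δx=+1 Δy=+0 Δt=5 [ok]
  4: Δx=+0 Δy=-1 Δt=5 [ok]
  5: Δx=+0 Δy=-1 Δt=6 [BAD: Δcyc=6≠L]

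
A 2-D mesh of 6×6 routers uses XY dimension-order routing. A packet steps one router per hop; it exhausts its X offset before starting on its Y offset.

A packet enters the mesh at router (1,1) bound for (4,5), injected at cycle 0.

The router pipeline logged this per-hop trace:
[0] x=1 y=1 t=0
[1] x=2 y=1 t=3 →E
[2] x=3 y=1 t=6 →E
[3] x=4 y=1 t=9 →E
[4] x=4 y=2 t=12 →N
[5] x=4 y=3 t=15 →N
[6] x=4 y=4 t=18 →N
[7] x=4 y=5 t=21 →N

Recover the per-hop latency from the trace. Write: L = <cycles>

Between hops 0 and 1 the cycle counter advances 3 − 0 = 3.
One hop costs L cycles, so L = 3.

L = 3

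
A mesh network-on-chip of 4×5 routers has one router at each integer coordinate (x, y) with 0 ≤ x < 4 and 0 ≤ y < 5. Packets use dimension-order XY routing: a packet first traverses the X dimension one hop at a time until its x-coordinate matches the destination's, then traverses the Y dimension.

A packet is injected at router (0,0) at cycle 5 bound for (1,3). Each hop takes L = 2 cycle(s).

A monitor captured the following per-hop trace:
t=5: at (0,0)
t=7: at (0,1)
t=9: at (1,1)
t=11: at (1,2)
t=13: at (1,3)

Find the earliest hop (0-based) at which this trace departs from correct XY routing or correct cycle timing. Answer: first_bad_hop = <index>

hop 1: step (+0,+1), +2 cyc — BAD: Y-move but x=0≠1

first_bad_hop = 1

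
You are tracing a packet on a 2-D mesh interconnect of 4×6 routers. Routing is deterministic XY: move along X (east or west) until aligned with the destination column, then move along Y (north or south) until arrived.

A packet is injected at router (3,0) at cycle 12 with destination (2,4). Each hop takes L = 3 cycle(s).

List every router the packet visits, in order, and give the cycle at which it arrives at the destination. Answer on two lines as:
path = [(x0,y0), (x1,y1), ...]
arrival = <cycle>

path = [(3,0), (2,0), (2,1), (2,2), (2,3), (2,4)]
arrival = 27

hop 0: (3,0) @ cyc 12
hop 1: (2,0) @ cyc 15  [W]
hop 2: (2,1) @ cyc 18  [N]
hop 3: (2,2) @ cyc 21  [N]
hop 4: (2,3) @ cyc 24  [N]
hop 5: (2,4) @ cyc 27  [N]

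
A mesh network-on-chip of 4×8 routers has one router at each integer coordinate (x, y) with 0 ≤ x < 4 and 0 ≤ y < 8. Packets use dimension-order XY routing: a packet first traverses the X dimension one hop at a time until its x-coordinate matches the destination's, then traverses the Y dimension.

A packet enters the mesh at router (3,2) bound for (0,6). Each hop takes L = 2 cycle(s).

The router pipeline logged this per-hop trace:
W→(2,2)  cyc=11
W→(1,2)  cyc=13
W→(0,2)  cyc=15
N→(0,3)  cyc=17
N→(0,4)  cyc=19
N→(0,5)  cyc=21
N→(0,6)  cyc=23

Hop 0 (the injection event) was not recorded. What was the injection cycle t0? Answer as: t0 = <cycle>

Hop 1 reached at cycle 11; hop k is at t0 + k·L.
Subtract one hop: t0 = 11 − 2 = 9.

t0 = 9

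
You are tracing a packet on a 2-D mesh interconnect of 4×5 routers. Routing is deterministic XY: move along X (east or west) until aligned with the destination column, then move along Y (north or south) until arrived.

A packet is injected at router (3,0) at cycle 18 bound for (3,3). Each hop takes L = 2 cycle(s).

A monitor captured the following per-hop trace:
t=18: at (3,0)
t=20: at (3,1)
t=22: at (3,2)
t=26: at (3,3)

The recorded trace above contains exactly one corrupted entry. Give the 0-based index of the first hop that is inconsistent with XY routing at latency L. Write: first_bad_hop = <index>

first_bad_hop = 3

  1: Δx=+0 Δy=+1 Δt=2 [ok]
  2: Δx=+0 Δy=+1 Δt=2 [ok]
  3: Δx=+0 Δy=+1 Δt=4 [BAD: Δcyc=4≠L]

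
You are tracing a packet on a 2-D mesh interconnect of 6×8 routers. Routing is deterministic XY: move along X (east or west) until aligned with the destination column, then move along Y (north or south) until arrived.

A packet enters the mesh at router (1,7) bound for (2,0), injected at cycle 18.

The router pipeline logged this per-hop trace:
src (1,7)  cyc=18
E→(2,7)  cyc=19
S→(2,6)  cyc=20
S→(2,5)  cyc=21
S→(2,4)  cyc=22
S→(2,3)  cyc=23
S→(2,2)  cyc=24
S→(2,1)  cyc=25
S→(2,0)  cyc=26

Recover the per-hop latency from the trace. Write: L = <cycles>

L = 1

Between hops 0 and 1 the cycle counter advances 19 − 18 = 1.
Each hop adds L, hence L = 1.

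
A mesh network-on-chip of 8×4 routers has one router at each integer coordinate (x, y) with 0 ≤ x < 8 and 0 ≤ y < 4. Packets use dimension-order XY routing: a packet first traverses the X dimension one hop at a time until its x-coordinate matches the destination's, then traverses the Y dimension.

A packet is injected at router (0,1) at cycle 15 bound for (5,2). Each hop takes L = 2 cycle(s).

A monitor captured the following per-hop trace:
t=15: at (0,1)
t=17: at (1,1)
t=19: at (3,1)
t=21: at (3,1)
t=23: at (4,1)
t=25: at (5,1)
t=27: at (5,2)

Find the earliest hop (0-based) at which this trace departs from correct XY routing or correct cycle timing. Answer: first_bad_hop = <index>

check 1→ d=(1,0) cyc+2: ok
check 2→ d=(2,0) cyc+2: BAD: non-unit step

first_bad_hop = 2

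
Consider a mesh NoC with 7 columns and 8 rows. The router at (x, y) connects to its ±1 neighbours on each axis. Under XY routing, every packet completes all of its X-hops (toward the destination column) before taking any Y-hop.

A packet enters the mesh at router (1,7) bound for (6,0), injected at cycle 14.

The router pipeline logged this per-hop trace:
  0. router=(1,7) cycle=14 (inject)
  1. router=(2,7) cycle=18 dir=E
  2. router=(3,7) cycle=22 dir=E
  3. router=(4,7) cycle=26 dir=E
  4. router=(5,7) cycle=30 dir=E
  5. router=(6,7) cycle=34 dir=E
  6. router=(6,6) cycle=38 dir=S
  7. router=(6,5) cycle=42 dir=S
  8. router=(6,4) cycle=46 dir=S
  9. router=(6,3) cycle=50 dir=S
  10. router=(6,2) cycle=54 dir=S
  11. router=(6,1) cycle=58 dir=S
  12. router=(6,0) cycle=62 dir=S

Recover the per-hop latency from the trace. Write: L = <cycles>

L = 4

From hop 0 (14) to hop 1 (18): +4 cycles.
Per-hop latency L = Δcyc = 4.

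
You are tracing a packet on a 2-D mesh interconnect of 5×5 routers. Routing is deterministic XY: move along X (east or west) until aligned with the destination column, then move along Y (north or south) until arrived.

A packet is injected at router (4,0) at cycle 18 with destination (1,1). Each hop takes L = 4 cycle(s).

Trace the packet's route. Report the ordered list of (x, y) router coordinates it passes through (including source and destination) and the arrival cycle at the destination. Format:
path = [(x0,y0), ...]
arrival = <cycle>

  0. router=(4,0) cycle=18 (inject)
  1. router=(3,0) cycle=22 dir=W
  2. router=(2,0) cycle=26 dir=W
  3. router=(1,0) cycle=30 dir=W
  4. router=(1,1) cycle=34 dir=N

path = [(4,0), (3,0), (2,0), (1,0), (1,1)]
arrival = 34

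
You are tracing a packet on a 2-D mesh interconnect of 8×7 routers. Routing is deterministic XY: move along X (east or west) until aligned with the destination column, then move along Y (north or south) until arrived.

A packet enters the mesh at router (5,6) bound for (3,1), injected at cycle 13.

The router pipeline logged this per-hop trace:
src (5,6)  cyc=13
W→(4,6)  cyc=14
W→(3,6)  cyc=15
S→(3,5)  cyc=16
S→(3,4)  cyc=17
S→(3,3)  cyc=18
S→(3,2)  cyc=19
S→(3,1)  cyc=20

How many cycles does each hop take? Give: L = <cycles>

L = 1

From hop 0 (13) to hop 1 (14): +1 cycles.
That increment is L by definition: L = 1.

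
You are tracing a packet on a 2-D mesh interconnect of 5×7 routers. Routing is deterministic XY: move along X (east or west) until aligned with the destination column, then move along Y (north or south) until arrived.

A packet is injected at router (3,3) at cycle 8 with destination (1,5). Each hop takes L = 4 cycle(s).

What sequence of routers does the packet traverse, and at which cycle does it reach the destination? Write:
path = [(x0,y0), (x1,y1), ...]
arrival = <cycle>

path = [(3,3), (2,3), (1,3), (1,4), (1,5)]
arrival = 24

hop 0: (3,3) @ cyc 8
hop 1: (2,3) @ cyc 12  [W]
hop 2: (1,3) @ cyc 16  [W]
hop 3: (1,4) @ cyc 20  [N]
hop 4: (1,5) @ cyc 24  [N]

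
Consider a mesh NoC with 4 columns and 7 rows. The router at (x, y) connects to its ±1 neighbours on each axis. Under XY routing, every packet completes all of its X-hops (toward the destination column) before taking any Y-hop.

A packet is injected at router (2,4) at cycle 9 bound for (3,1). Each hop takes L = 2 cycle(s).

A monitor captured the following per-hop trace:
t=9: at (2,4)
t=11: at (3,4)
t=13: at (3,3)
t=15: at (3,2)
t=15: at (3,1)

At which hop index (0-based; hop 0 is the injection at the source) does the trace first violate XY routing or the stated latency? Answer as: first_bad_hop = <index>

  1: Δx=+1 Δy=+0 Δt=2 [ok]
  2: Δx=+0 Δy=-1 Δt=2 [ok]
  3: Δx=+0 Δy=-1 Δt=2 [ok]
  4: Δx=+0 Δy=-1 Δt=0 [BAD: Δcyc=0≠L]

first_bad_hop = 4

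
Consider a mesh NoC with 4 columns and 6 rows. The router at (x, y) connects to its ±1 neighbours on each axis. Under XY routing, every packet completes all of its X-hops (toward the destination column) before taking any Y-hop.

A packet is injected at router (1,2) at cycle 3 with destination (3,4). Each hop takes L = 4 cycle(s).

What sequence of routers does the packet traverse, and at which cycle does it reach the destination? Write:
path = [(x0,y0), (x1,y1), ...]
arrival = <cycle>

[0] x=1 y=2 t=3
[1] x=2 y=2 t=7 →E
[2] x=3 y=2 t=11 →E
[3] x=3 y=3 t=15 →N
[4] x=3 y=4 t=19 →N

path = [(1,2), (2,2), (3,2), (3,3), (3,4)]
arrival = 19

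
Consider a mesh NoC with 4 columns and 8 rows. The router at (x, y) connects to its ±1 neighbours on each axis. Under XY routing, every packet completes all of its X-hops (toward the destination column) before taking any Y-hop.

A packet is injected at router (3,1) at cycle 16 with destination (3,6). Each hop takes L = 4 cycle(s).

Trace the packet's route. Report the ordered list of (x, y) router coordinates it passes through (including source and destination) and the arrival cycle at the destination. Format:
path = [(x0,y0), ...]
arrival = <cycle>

path = [(3,1), (3,2), (3,3), (3,4), (3,5), (3,6)]
arrival = 36

t=16: at (3,1)
t=20: at (3,2) after N
t=24: at (3,3) after N
t=28: at (3,4) after N
t=32: at (3,5) after N
t=36: at (3,6) after N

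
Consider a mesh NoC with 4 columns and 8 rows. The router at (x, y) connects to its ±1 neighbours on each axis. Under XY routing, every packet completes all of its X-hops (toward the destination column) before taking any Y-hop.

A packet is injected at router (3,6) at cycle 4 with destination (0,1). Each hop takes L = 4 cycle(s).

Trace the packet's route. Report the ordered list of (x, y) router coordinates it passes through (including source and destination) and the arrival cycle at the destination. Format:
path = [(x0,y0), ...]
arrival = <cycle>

[0] x=3 y=6 t=4
[1] x=2 y=6 t=8 →W
[2] x=1 y=6 t=12 →W
[3] x=0 y=6 t=16 →W
[4] x=0 y=5 t=20 →S
[5] x=0 y=4 t=24 →S
[6] x=0 y=3 t=28 →S
[7] x=0 y=2 t=32 →S
[8] x=0 y=1 t=36 →S

path = [(3,6), (2,6), (1,6), (0,6), (0,5), (0,4), (0,3), (0,2), (0,1)]
arrival = 36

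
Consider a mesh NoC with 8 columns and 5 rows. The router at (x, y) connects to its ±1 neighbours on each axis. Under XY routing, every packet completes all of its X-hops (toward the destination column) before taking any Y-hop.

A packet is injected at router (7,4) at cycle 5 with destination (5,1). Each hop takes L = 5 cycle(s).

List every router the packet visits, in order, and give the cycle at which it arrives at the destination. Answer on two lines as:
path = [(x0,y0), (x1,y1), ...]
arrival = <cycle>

path = [(7,4), (6,4), (5,4), (5,3), (5,2), (5,1)]
arrival = 30

src (7,4)  cyc=5
W→(6,4)  cyc=10
W→(5,4)  cyc=15
S→(5,3)  cyc=20
S→(5,2)  cyc=25
S→(5,1)  cyc=30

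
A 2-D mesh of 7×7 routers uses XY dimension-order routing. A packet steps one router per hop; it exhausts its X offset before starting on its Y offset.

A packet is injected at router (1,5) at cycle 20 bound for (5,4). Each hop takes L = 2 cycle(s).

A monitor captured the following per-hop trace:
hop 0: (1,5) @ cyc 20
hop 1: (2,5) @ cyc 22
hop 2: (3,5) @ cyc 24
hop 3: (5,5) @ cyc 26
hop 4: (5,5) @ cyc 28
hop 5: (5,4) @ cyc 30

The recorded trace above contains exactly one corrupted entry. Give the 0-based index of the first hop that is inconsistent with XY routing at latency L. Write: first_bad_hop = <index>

hop 1: step (+1,+0), +2 cyc — ok
hop 2: step (+1,+0), +2 cyc — ok
hop 3: step (+2,+0), +2 cyc — BAD: non-unit step

first_bad_hop = 3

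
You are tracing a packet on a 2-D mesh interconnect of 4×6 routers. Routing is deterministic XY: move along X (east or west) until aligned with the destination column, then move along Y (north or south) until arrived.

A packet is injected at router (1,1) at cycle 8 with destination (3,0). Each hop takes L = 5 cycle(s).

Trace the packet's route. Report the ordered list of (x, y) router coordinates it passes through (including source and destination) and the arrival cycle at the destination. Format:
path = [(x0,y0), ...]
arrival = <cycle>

path = [(1,1), (2,1), (3,1), (3,0)]
arrival = 23

src (1,1)  cyc=8
E→(2,1)  cyc=13
E→(3,1)  cyc=18
S→(3,0)  cyc=23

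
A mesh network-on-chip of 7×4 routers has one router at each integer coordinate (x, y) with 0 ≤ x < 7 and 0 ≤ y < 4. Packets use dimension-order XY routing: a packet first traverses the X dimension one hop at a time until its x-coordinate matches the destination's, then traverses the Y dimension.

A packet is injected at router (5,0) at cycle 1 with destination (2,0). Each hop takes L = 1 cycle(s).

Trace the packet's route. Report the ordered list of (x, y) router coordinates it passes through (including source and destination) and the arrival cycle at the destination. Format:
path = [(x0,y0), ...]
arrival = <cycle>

path = [(5,0), (4,0), (3,0), (2,0)]
arrival = 4

t=1: at (5,0)
t=2: at (4,0) after W
t=3: at (3,0) after W
t=4: at (2,0) after W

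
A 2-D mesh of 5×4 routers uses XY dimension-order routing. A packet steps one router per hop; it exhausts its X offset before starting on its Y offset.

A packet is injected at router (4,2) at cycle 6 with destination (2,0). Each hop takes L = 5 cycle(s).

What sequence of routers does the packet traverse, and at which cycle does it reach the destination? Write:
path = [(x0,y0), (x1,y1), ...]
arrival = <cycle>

t=6: at (4,2)
t=11: at (3,2) after W
t=16: at (2,2) after W
t=21: at (2,1) after S
t=26: at (2,0) after S

path = [(4,2), (3,2), (2,2), (2,1), (2,0)]
arrival = 26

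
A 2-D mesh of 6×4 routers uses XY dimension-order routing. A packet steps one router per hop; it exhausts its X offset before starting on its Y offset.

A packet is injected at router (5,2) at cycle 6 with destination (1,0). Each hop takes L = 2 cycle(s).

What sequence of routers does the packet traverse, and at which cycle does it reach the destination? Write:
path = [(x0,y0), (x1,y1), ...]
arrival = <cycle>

  0. router=(5,2) cycle=6 (inject)
  1. router=(4,2) cycle=8 dir=W
  2. router=(3,2) cycle=10 dir=W
  3. router=(2,2) cycle=12 dir=W
  4. router=(1,2) cycle=14 dir=W
  5. router=(1,1) cycle=16 dir=S
  6. router=(1,0) cycle=18 dir=S

path = [(5,2), (4,2), (3,2), (2,2), (1,2), (1,1), (1,0)]
arrival = 18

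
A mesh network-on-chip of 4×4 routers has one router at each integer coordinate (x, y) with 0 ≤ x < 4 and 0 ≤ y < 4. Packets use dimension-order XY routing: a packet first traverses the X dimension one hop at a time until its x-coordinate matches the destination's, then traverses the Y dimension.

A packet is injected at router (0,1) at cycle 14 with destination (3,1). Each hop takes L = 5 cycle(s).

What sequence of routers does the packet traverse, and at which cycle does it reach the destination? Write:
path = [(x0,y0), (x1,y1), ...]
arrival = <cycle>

src (0,1)  cyc=14
E→(1,1)  cyc=19
E→(2,1)  cyc=24
E→(3,1)  cyc=29

path = [(0,1), (1,1), (2,1), (3,1)]
arrival = 29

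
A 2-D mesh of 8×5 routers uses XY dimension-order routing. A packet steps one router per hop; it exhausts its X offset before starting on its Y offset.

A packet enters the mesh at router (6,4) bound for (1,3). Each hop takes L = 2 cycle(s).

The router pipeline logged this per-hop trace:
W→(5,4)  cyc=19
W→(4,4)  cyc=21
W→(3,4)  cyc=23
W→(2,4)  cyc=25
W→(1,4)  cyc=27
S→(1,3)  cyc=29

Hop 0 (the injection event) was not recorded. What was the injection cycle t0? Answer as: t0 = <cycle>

t0 = 17

Hop 1 reached at cycle 19; hop k is at t0 + k·L.
Therefore t0 = 19 − L = 17.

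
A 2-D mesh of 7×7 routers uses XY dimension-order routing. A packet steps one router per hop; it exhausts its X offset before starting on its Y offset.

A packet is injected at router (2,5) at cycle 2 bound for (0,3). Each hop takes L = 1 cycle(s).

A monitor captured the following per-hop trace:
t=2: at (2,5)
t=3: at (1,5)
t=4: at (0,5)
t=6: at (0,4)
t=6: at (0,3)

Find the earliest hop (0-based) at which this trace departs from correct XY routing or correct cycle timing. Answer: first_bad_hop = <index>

hop 1: step (-1,+0), +1 cyc — ok
hop 2: step (-1,+0), +1 cyc — ok
hop 3: step (+0,-1), +2 cyc — BAD: Δcyc=2≠L

first_bad_hop = 3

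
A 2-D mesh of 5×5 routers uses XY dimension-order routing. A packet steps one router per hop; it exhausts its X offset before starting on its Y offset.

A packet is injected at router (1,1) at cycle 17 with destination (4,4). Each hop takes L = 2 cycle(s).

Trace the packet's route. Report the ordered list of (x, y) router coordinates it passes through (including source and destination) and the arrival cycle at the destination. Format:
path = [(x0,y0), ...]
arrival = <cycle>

hop 0: (1,1) @ cyc 17
hop 1: (2,1) @ cyc 19  [E]
hop 2: (3,1) @ cyc 21  [E]
hop 3: (4,1) @ cyc 23  [E]
hop 4: (4,2) @ cyc 25  [N]
hop 5: (4,3) @ cyc 27  [N]
hop 6: (4,4) @ cyc 29  [N]

path = [(1,1), (2,1), (3,1), (4,1), (4,2), (4,3), (4,4)]
arrival = 29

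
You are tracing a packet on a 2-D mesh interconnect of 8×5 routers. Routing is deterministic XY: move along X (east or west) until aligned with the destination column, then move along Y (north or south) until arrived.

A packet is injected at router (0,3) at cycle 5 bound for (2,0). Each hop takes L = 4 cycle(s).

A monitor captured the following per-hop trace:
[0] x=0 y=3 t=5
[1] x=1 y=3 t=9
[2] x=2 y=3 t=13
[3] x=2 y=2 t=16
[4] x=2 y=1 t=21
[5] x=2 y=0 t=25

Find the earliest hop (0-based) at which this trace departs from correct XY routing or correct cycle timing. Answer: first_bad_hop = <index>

[1] (+1,+0) / 4c ⇒ ok
[2] (+1,+0) / 4c ⇒ ok
[3] (+0,-1) / 3c ⇒ BAD: Δcyc=3≠L

first_bad_hop = 3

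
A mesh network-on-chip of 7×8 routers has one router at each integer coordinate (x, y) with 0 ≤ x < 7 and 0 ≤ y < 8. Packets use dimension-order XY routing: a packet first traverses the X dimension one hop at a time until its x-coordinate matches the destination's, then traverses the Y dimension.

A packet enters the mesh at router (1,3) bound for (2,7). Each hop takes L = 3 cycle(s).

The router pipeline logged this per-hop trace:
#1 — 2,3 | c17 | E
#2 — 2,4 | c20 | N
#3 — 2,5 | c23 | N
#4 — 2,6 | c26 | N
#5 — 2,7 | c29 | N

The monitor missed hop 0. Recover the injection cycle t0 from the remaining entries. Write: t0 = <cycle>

cyc[1] = 17 and cyc[k] = t0 + k·L for every k.
So t0 = 17 − 1·3 = 14.

t0 = 14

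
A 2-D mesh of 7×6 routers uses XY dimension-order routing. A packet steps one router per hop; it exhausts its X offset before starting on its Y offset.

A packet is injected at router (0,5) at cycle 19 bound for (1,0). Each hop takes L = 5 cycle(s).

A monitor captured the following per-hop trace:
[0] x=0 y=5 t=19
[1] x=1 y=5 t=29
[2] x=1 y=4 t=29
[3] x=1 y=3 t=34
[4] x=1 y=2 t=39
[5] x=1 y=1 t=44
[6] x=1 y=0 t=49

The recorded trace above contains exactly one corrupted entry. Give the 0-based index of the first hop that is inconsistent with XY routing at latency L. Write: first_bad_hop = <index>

first_bad_hop = 1

hop 1: step (+1,+0), +10 cyc — BAD: Δcyc=10≠L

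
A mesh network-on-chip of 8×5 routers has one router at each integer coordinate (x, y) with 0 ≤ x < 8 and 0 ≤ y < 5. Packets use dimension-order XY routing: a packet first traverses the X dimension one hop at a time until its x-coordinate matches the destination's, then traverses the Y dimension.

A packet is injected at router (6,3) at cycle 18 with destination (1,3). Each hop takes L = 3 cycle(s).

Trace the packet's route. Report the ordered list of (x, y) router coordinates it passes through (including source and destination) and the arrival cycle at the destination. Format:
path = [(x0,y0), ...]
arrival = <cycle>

hop 0: (6,3) @ cyc 18
hop 1: (5,3) @ cyc 21  [W]
hop 2: (4,3) @ cyc 24  [W]
hop 3: (3,3) @ cyc 27  [W]
hop 4: (2,3) @ cyc 30  [W]
hop 5: (1,3) @ cyc 33  [W]

path = [(6,3), (5,3), (4,3), (3,3), (2,3), (1,3)]
arrival = 33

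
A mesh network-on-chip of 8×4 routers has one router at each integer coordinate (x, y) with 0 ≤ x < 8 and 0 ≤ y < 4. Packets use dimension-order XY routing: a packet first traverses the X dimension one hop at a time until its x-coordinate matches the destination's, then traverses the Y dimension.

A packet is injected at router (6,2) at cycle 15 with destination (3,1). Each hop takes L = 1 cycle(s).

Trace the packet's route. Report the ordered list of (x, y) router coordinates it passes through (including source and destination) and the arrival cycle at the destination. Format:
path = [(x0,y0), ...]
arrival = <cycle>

#0 — 6,2 | c15
#1 — 5,2 | c16 | W
#2 — 4,2 | c17 | W
#3 — 3,2 | c18 | W
#4 — 3,1 | c19 | S

path = [(6,2), (5,2), (4,2), (3,2), (3,1)]
arrival = 19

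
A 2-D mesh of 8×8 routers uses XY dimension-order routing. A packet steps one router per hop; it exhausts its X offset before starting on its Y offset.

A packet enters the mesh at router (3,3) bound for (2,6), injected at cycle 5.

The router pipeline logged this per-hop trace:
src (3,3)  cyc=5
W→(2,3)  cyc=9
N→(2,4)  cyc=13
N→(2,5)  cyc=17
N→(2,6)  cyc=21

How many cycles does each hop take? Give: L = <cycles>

L = 4

Δcyc across hop 0→1: 9 − 5 = 4.
One hop costs L cycles, so L = 4.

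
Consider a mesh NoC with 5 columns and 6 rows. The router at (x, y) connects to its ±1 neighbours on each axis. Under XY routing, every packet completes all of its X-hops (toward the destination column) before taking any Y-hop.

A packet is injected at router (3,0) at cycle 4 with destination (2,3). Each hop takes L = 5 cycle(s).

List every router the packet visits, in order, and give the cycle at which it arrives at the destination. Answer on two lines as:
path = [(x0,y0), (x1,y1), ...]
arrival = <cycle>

src (3,0)  cyc=4
W→(2,0)  cyc=9
N→(2,1)  cyc=14
N→(2,2)  cyc=19
N→(2,3)  cyc=24

path = [(3,0), (2,0), (2,1), (2,2), (2,3)]
arrival = 24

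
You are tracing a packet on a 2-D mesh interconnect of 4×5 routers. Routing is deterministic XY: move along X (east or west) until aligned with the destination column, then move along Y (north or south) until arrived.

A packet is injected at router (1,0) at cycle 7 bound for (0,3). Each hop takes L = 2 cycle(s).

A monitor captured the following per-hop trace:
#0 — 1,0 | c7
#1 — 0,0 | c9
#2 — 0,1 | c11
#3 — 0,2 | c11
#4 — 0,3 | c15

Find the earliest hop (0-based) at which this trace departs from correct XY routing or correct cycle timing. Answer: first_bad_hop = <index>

check 1→ d=(-1,0) cyc+2: ok
check 2→ d=(0,1) cyc+2: ok
check 3→ d=(0,1) cyc+0: BAD: Δcyc=0≠L

first_bad_hop = 3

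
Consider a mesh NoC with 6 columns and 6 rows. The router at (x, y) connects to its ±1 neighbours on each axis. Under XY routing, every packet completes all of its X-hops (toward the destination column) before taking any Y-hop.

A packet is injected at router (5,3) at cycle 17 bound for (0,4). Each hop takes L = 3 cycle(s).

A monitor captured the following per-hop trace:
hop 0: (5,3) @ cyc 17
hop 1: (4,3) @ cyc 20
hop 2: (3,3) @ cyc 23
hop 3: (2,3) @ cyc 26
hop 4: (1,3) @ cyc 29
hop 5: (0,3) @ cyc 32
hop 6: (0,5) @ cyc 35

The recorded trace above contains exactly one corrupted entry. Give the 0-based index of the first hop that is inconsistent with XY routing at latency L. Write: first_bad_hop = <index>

first_bad_hop = 6

[1] (-1,+0) / 3c ⇒ ok
[2] (-1,+0) / 3c ⇒ ok
[3] (-1,+0) / 3c ⇒ ok
[4] (-1,+0) / 3c ⇒ ok
[5] (-1,+0) / 3c ⇒ ok
[6] (+0,+2) / 3c ⇒ BAD: non-unit step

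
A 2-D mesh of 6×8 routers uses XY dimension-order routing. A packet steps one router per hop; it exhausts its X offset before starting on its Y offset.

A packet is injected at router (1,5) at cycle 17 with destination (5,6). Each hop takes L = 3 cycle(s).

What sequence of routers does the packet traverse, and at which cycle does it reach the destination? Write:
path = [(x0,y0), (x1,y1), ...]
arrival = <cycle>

path = [(1,5), (2,5), (3,5), (4,5), (5,5), (5,6)]
arrival = 32

src (1,5)  cyc=17
E→(2,5)  cyc=20
E→(3,5)  cyc=23
E→(4,5)  cyc=26
E→(5,5)  cyc=29
N→(5,6)  cyc=32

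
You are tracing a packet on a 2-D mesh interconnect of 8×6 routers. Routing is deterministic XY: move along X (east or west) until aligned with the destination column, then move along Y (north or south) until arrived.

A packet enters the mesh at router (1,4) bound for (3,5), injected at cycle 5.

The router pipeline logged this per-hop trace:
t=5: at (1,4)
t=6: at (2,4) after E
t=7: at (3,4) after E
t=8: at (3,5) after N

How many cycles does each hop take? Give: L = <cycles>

L = 1

Δcyc across hop 0→1: 6 − 5 = 1.
That increment is L by definition: L = 1.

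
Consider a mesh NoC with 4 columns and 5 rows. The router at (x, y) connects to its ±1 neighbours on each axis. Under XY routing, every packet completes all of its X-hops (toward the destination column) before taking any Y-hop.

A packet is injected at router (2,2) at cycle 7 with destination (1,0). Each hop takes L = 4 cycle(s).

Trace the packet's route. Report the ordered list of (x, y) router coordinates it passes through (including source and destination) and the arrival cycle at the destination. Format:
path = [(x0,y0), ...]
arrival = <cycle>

t=7: at (2,2)
t=11: at (1,2) after W
t=15: at (1,1) after S
t=19: at (1,0) after S

path = [(2,2), (1,2), (1,1), (1,0)]
arrival = 19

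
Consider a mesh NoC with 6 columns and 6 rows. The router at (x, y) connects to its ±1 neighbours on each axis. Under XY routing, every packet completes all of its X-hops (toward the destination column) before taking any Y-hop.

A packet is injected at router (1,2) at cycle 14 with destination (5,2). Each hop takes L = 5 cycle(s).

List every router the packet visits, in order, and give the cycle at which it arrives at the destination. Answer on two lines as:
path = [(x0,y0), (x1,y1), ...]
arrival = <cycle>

path = [(1,2), (2,2), (3,2), (4,2), (5,2)]
arrival = 34

src (1,2)  cyc=14
E→(2,2)  cyc=19
E→(3,2)  cyc=24
E→(4,2)  cyc=29
E→(5,2)  cyc=34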